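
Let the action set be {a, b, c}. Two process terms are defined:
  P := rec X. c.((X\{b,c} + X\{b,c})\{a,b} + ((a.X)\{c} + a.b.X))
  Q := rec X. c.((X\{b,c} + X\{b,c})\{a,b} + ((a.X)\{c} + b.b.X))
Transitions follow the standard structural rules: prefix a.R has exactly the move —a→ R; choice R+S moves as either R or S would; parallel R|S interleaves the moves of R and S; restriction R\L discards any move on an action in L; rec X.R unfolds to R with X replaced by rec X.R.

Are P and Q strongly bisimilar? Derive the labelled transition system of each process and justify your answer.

NO

Reachable graph of P (4 states):
  s0 = rec X. c.((X\{b,c} + X\{b,c})\{a,b} + ((a.X)\{c} + a.b.X)) :: =c=> s1
  s1 = ((rec X. c.((X\{b,c} + X\{b,c})\{a,b} + ((a.X)\{c} + a.b.X)))\{b,c} + (rec X. c.((X\{b,c} + X\{b,c})\{a,b} + ((a.X)\{c} + a.b.X)))\{b,c})\{a,b} + ((a.(rec X. c.((X\{b,c} + X\{b,c})\{a,b} + ((a.X)\{c} + a.b.X))))\{c} + a.b.(rec X. c.((X\{b,c} + X\{b,c})\{a,b} + ((a.X)\{c} + a.b.X)))) :: =a=> s2, =a=> s3
  s2 = (rec X. c.((X\{b,c} + X\{b,c})\{a,b} + ((a.X)\{c} + a.b.X)))\{c} :: ∅
  s3 = b.(rec X. c.((X\{b,c} + X\{b,c})\{a,b} + ((a.X)\{c} + a.b.X))) :: =b=> s0
Reachable graph of Q (4 states):
  t0 = rec X. c.((X\{b,c} + X\{b,c})\{a,b} + ((a.X)\{c} + b.b.X)) :: =c=> t1
  t1 = ((rec X. c.((X\{b,c} + X\{b,c})\{a,b} + ((a.X)\{c} + b.b.X)))\{b,c} + (rec X. c.((X\{b,c} + X\{b,c})\{a,b} + ((a.X)\{c} + b.b.X)))\{b,c})\{a,b} + ((a.(rec X. c.((X\{b,c} + X\{b,c})\{a,b} + ((a.X)\{c} + b.b.X))))\{c} + b.b.(rec X. c.((X\{b,c} + X\{b,c})\{a,b} + ((a.X)\{c} + b.b.X)))) :: =a=> t2, =b=> t3
  t2 = (rec X. c.((X\{b,c} + X\{b,c})\{a,b} + ((a.X)\{c} + b.b.X)))\{c} :: ∅
  t3 = b.(rec X. c.((X\{b,c} + X\{b,c})\{a,b} + ((a.X)\{c} + b.b.X))) :: =b=> t0
Coarsest stable partition (strong bisimilarity classes):
  B0 = {s0}
  B1 = {s1}
  B2 = {s2, t2}
  B3 = {s3}
  B4 = {t0}
  B5 = {t1}
  B6 = {t3}
s0 ∈ B0, t0 ∈ B4 → different blocks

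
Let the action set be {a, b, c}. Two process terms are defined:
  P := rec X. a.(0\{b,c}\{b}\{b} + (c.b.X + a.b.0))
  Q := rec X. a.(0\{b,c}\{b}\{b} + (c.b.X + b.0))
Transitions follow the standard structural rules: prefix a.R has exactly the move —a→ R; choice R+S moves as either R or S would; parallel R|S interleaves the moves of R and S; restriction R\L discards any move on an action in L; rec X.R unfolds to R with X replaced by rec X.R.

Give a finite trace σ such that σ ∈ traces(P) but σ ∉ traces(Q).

aa

Reachable graph of P (5 states):
  m0 = rec X. a.(0\{b,c}\{b}\{b} + (c.b.X + a.b.0)) | =a=> m1
  m1 = 0\{b,c}\{b}\{b} + (c.b.(rec X. a.(0\{b,c}\{b}\{b} + (c.b.X + a.b.0))) + a.b.0) | =a=> m2, =c=> m3
  m2 = b.0 | =b=> m4
  m3 = b.(rec X. a.(0\{b,c}\{b}\{b} + (c.b.X + a.b.0))) | =b=> m0
  m4 = 0 | stopped
Reachable graph of Q (4 states):
  n0 = rec X. a.(0\{b,c}\{b}\{b} + (c.b.X + b.0)) | =a=> n1
  n1 = 0\{b,c}\{b}\{b} + (c.b.(rec X. a.(0\{b,c}\{b}\{b} + (c.b.X + b.0))) + b.0) | =b=> n2, =c=> n3
  n2 = 0 | stopped
  n3 = b.(rec X. a.(0\{b,c}\{b}\{b} + (c.b.X + b.0))) | =b=> n0
Trace ⟨aa⟩ through P, begin at {m0}:
  [1] a ⇒ {m1}
  [2] a ⇒ {m2}
  P completes σ.
Trace ⟨aa⟩ through Q, begin at {n0}:
  [1] a ⇒ {n1}
  [2] a ⇒ ∅  — Q cannot continue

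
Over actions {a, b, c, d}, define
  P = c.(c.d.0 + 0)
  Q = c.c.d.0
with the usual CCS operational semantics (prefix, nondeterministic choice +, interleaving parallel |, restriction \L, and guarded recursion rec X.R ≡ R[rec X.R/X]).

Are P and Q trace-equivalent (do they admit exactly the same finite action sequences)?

trace-equivalent

LTS(P): 4 reachable states
  p0 = c.(c.d.0 + 0) → -c-> p1
  p1 = c.d.0 + 0 → -c-> p2
  p2 = d.0 → -d-> p3
  p3 = 0 → stopped
LTS(Q): 4 reachable states
  q0 = c.c.d.0 → -c-> q1
  q1 = c.d.0 → -c-> q2
  q2 = d.0 → -d-> q3
  q3 = 0 → stopped
Bisimilarity quotient blocks:
  B0 = {p0, q0}
  B1 = {p1, q1}
  B2 = {p2, q2}
  B3 = {p3, q3}
p0 ∈ B0, q0 ∈ B0 → same block
Bisimilar ⇒ trace-equivalent.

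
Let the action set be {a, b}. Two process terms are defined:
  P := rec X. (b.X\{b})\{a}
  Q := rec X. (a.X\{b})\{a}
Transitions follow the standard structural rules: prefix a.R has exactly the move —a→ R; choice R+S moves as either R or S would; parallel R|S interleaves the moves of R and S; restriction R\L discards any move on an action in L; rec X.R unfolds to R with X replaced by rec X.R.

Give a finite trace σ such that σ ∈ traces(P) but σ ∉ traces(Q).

Reachable graph of P (2 states):
  s0 = rec X. (b.X\{b})\{a} → =b=> s1
  s1 = (rec X. (b.X\{b})\{a})\{b}\{a} → ∅
Reachable graph of Q (1 states):
  t0 = rec X. (a.X\{b})\{a} → ∅
Trace ⟨b⟩ through P, begin at {s0}:
  [1] b ⇒ {s1}
  ✓ P
Trace ⟨b⟩ through Q, begin at {t0}:
  [1] b ⇒ ∅  — Q cannot continue

b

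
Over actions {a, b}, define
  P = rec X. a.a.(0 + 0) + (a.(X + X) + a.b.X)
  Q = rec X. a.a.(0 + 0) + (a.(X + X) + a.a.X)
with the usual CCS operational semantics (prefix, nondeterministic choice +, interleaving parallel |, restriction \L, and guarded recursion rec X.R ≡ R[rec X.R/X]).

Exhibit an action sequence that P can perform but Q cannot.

Reachable graph of P (5 states):
  p0 = rec X. a.a.(0 + 0) + (a.(X + X) + a.b.X) :: =a=> p1, =a=> p2, =a=> p3
  p1 = (rec X. a.a.(0 + 0) + (a.(X + X) + a.b.X)) + (rec X. a.a.(0 + 0) + (a.(X + X) + a.b.X)) :: =a=> p1, =a=> p2, =a=> p3
  p2 = a.(0 + 0) :: =a=> p4
  p3 = b.(rec X. a.a.(0 + 0) + (a.(X + X) + a.b.X)) :: =b=> p0
  p4 = 0 + 0 :: ·
Reachable graph of Q (5 states):
  q0 = rec X. a.a.(0 + 0) + (a.(X + X) + a.a.X) :: =a=> q1, =a=> q2, =a=> q3
  q1 = (rec X. a.a.(0 + 0) + (a.(X + X) + a.a.X)) + (rec X. a.a.(0 + 0) + (a.(X + X) + a.a.X)) :: =a=> q1, =a=> q2, =a=> q3
  q2 = a.(0 + 0) :: =a=> q4
  q3 = a.(rec X. a.a.(0 + 0) + (a.(X + X) + a.a.X)) :: =a=> q0
  q4 = 0 + 0 :: ·
Run σ = ⟨ab⟩ on P: start {p0}
  [1] a ⇒ {p1, p2, p3}
  [2] b ⇒ {p0}
  P completes σ.
Run σ = ⟨ab⟩ on Q: start {q0}
  [1] a ⇒ {q1, q2, q3}
  [2] b ⇒ no successor for Q

ab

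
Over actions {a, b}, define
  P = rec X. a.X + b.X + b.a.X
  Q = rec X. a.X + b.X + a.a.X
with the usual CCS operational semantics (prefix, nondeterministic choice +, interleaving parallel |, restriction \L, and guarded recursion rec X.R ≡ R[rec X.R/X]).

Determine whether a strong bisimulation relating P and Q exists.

LTS(P): 2 reachable states
  u0 = rec X. a.X + b.X + b.a.X ⊢ ··a··> u0, ··b··> u0, ··b··> u1
  u1 = a.(rec X. a.X + b.X + b.a.X) ⊢ ··a··> u0
LTS(Q): 2 reachable states
  v0 = rec X. a.X + b.X + a.a.X ⊢ ··a··> v0, ··a··> v1, ··b··> v0
  v1 = a.(rec X. a.X + b.X + a.a.X) ⊢ ··a··> v0
Partition-refinement fixed point:
  B0 = {u0}
  B1 = {u1}
  B2 = {v0}
  B3 = {v1}
u0 ∈ B0, v0 ∈ B2 → different blocks

P ≁ Q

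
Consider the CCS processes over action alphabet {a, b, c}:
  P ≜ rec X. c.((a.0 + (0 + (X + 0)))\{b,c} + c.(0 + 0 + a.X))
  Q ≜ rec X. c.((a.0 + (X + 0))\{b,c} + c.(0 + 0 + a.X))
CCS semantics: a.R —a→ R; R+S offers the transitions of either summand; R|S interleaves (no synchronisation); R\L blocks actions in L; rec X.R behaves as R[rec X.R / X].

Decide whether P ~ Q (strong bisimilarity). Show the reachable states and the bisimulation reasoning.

LTS(P): 4 reachable states
  m0 = rec X. c.((a.0 + (0 + (X + 0)))\{b,c} + c.(0 + 0 + a.X)) ⊢ -c-> m1
  m1 = (a.0 + (0 + ((rec X. c.((a.0 + (0 + (X + 0)))\{b,c} + c.(0 + 0 + a.X))) + 0)))\{b,c} + c.(0 + 0 + a.(rec X. c.((a.0 + (0 + (X + 0)))\{b,c} + c.(0 + 0 + a.X)))) ⊢ -a-> m2, -c-> m3
  m2 = 0\{b,c} ⊢ (no moves)
  m3 = 0 + 0 + a.(rec X. c.((a.0 + (0 + (X + 0)))\{b,c} + c.(0 + 0 + a.X))) ⊢ -a-> m0
LTS(Q): 4 reachable states
  n0 = rec X. c.((a.0 + (X + 0))\{b,c} + c.(0 + 0 + a.X)) ⊢ -c-> n1
  n1 = (a.0 + ((rec X. c.((a.0 + (X + 0))\{b,c} + c.(0 + 0 + a.X))) + 0))\{b,c} + c.(0 + 0 + a.(rec X. c.((a.0 + (X + 0))\{b,c} + c.(0 + 0 + a.X)))) ⊢ -a-> n2, -c-> n3
  n2 = 0\{b,c} ⊢ (no moves)
  n3 = 0 + 0 + a.(rec X. c.((a.0 + (X + 0))\{b,c} + c.(0 + 0 + a.X))) ⊢ -a-> n0
Coarsest stable partition (strong bisimilarity classes):
  B0 = {m0, n0}
  B1 = {m1, n1}
  B2 = {m3, n3}
  B3 = {m2, n2}
m0 ∈ B0, n0 ∈ B0 → same block

bisimilar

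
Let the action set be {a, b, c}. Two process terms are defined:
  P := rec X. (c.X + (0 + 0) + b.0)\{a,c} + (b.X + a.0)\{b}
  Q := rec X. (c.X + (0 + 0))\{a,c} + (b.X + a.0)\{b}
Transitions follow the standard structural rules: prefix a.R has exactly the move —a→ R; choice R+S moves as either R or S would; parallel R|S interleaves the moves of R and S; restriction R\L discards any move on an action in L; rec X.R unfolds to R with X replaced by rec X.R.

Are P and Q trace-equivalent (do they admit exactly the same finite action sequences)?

traces(P) ≠ traces(Q) — witness ⟨b⟩

LTS(P): 3 reachable states
  p0 = rec X. (c.X + (0 + 0) + b.0)\{a,c} + (b.X + a.0)\{b} → ··a··> p1, ··b··> p2
  p1 = 0\{b} → ·
  p2 = 0\{a,c} → ·
LTS(Q): 2 reachable states
  q0 = rec X. (c.X + (0 + 0))\{a,c} + (b.X + a.0)\{b} → ··a··> q1
  q1 = 0\{b} → ·
Run σ = ⟨b⟩ on P: start {p0}
  [1] b ⇒ {p2}
  ✓ P
Run σ = ⟨b⟩ on Q: start {q0}
  [1] b ⇒ ∅  — Q cannot continue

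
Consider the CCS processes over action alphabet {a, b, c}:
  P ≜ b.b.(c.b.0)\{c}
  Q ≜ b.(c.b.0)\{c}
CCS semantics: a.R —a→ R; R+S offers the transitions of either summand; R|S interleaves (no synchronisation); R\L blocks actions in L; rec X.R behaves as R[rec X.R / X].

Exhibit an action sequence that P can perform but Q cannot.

Reachable graph of P (3 states):
  u0 = b.b.(c.b.0)\{c} → ··b··> u1
  u1 = b.(c.b.0)\{c} → ··b··> u2
  u2 = (c.b.0)\{c} → ∅
Reachable graph of Q (2 states):
  v0 = b.(c.b.0)\{c} → ··b··> v1
  v1 = (c.b.0)\{c} → ∅
Trace ⟨bb⟩ through P, begin at {u0}:
  after b @ step 1: {u1}
  after b @ step 2: {u2}
  — P admits the full trace.
Trace ⟨bb⟩ through Q, begin at {v0}:
  after b @ step 1: {v1}
  after b @ step 2: no successor for Q

bb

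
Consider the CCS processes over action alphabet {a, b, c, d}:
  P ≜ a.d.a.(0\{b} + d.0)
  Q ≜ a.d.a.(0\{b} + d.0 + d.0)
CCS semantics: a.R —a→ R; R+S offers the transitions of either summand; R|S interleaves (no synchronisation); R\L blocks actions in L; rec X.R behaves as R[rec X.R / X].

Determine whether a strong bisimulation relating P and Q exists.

P ~ Q

LTS(P): 5 reachable states
  m0 = a.d.a.(0\{b} + d.0) has moves =a=> m1
  m1 = d.a.(0\{b} + d.0) has moves =d=> m2
  m2 = a.(0\{b} + d.0) has moves =a=> m3
  m3 = 0\{b} + d.0 has moves =d=> m4
  m4 = 0 has moves deadlocked
LTS(Q): 5 reachable states
  n0 = a.d.a.(0\{b} + d.0 + d.0) has moves =a=> n1
  n1 = d.a.(0\{b} + d.0 + d.0) has moves =d=> n2
  n2 = a.(0\{b} + d.0 + d.0) has moves =a=> n3
  n3 = 0\{b} + d.0 + d.0 has moves =d=> n4
  n4 = 0 has moves deadlocked
Partition-refinement fixed point:
  B0 = {m0, n0}
  B1 = {m1, n1}
  B2 = {m2, n2}
  B3 = {m3, n3}
  B4 = {m4, n4}
m0 ∈ B0, n0 ∈ B0 → same block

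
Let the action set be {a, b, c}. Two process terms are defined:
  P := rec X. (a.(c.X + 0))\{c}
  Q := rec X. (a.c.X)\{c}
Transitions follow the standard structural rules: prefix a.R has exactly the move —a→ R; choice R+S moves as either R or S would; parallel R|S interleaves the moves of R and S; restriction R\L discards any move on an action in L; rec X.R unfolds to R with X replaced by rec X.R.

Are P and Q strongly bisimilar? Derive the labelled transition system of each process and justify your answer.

bisimilar

P's transition system — 2 states:
  u0 = rec X. (a.(c.X + 0))\{c} has moves ··a··> u1
  u1 = (c.(rec X. (a.(c.X + 0))\{c}) + 0)\{c} has moves (no moves)
Q's transition system — 2 states:
  v0 = rec X. (a.c.X)\{c} has moves ··a··> v1
  v1 = (c.(rec X. (a.c.X)\{c}))\{c} has moves (no moves)
Coarsest stable partition (strong bisimilarity classes):
  B0 = {u0, v0}
  B1 = {u1, v1}
u0 ∈ B0, v0 ∈ B0 → same block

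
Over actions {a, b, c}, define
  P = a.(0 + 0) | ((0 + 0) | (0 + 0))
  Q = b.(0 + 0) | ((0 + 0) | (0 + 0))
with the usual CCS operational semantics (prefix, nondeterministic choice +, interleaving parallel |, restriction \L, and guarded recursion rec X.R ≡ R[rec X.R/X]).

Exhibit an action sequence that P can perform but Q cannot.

a

P's transition system — 2 states:
  u0 = a.(0 + 0) | ((0 + 0) | (0 + 0)) has moves —a→ u1
  u1 = (0 + 0) | ((0 + 0) | (0 + 0)) has moves (no moves)
Q's transition system — 2 states:
  v0 = b.(0 + 0) | ((0 + 0) | (0 + 0)) has moves —b→ v1
  v1 = (0 + 0) | ((0 + 0) | (0 + 0)) has moves (no moves)
Run σ = ⟨a⟩ on P: start {u0}
  after a @ step 1: {u1}
  P completes σ.
Run σ = ⟨a⟩ on Q: start {v0}
  after a @ step 1: ∅ (Q stuck)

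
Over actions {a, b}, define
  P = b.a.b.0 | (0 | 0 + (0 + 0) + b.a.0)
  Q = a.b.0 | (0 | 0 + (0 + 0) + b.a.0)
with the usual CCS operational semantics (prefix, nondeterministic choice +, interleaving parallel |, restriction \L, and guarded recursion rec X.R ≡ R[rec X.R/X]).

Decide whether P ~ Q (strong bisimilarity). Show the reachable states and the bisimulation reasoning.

Reachable graph of P (12 states):
  p0 = b.a.b.0 | (0 | 0 + (0 + 0) + b.a.0) ⊢ --b--▸ p1, --b--▸ p2
  p1 = a.b.0 | (0 | 0 + (0 + 0) + b.a.0) ⊢ --a--▸ p3, --b--▸ p4
  p2 = b.a.b.0 | a.0 ⊢ --a--▸ p5, --b--▸ p4
  p3 = b.0 | (0 | 0 + (0 + 0) + b.a.0) ⊢ --b--▸ p6, --b--▸ p7
  p4 = a.b.0 | a.0 ⊢ --a--▸ p7, --a--▸ p8
  p5 = b.a.b.0 | 0 ⊢ --b--▸ p8
  p6 = 0 | (0 | 0 + (0 + 0) + b.a.0) ⊢ --b--▸ p9
  p7 = b.0 | a.0 ⊢ --a--▸ p10, --b--▸ p9
  p8 = a.b.0 | 0 ⊢ --a--▸ p10
  p9 = 0 | a.0 ⊢ --a--▸ p11
  p10 = b.0 | 0 ⊢ --b--▸ p11
  p11 = 0 | 0 ⊢ ·
Reachable graph of Q (9 states):
  q0 = a.b.0 | (0 | 0 + (0 + 0) + b.a.0) ⊢ --a--▸ q1, --b--▸ q2
  q1 = b.0 | (0 | 0 + (0 + 0) + b.a.0) ⊢ --b--▸ q3, --b--▸ q4
  q2 = a.b.0 | a.0 ⊢ --a--▸ q4, --a--▸ q5
  q3 = 0 | (0 | 0 + (0 + 0) + b.a.0) ⊢ --b--▸ q6
  q4 = b.0 | a.0 ⊢ --a--▸ q7, --b--▸ q6
  q5 = a.b.0 | 0 ⊢ --a--▸ q7
  q6 = 0 | a.0 ⊢ --a--▸ q8
  q7 = b.0 | 0 ⊢ --b--▸ q8
  q8 = 0 | 0 ⊢ ·
Coarsest stable partition (strong bisimilarity classes):
  B0 = {p0}
  B1 = {p1, q0}
  B2 = {p3, q1}
  B3 = {p6, q3}
  B4 = {p9, q6}
  B5 = {p11, q8}
  B6 = {p7, q4}
  B7 = {p10, q7}
  B8 = {p4, q2}
  B9 = {p8, q5}
  B10 = {p2}
  B11 = {p5}
p0 ∈ B0, q0 ∈ B1 → different blocks

not bisimilar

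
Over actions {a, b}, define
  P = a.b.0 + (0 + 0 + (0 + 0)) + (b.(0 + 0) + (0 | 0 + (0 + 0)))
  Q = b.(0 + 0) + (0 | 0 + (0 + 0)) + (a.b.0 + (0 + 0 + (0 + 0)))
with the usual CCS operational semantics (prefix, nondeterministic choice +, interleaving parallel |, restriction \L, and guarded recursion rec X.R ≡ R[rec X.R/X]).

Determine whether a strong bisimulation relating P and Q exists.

YES

P's transition system — 4 states:
  p0 = a.b.0 + (0 + 0 + (0 + 0)) + (b.(0 + 0) + (0 | 0 + (0 + 0))) ⊢ —a→ p1, —b→ p2
  p1 = b.0 ⊢ —b→ p3
  p2 = 0 + 0 ⊢ stopped
  p3 = 0 ⊢ stopped
Q's transition system — 4 states:
  q0 = b.(0 + 0) + (0 | 0 + (0 + 0)) + (a.b.0 + (0 + 0 + (0 + 0))) ⊢ —a→ q1, —b→ q2
  q1 = b.0 ⊢ —b→ q3
  q2 = 0 + 0 ⊢ stopped
  q3 = 0 ⊢ stopped
Coarsest stable partition (strong bisimilarity classes):
  B0 = {p0, q0}
  B1 = {p1, q1}
  B2 = {p2, p3, q2, q3}
p0 ∈ B0, q0 ∈ B0 → same block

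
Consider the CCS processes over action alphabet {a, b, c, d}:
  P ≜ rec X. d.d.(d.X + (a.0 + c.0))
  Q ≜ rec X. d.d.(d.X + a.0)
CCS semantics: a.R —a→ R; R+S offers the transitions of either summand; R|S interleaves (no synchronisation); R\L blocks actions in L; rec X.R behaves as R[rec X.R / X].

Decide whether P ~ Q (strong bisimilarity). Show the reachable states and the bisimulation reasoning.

P's transition system — 4 states:
  u0 = rec X. d.d.(d.X + (a.0 + c.0)) has moves -d-> u1
  u1 = d.(d.(rec X. d.d.(d.X + (a.0 + c.0))) + (a.0 + c.0)) has moves -d-> u2
  u2 = d.(rec X. d.d.(d.X + (a.0 + c.0))) + (a.0 + c.0) has moves -a-> u3, -c-> u3, -d-> u0
  u3 = 0 has moves (no moves)
Q's transition system — 4 states:
  v0 = rec X. d.d.(d.X + a.0) has moves -d-> v1
  v1 = d.(d.(rec X. d.d.(d.X + a.0)) + a.0) has moves -d-> v2
  v2 = d.(rec X. d.d.(d.X + a.0)) + a.0 has moves -a-> v3, -d-> v0
  v3 = 0 has moves (no moves)
Bisimilarity quotient blocks:
  B0 = {u0}
  B1 = {u1}
  B2 = {u2}
  B3 = {u3, v3}
  B4 = {v0}
  B5 = {v1}
  B6 = {v2}
u0 ∈ B0, v0 ∈ B4 → different blocks

not bisimilar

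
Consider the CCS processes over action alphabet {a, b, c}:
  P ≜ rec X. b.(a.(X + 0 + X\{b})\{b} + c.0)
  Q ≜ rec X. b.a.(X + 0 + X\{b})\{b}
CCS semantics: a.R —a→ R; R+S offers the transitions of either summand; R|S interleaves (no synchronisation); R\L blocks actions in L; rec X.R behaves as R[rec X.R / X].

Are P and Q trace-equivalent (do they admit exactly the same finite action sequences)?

trace-distinct — witness ⟨bc⟩

P's transition system — 4 states:
  m0 = rec X. b.(a.(X + 0 + X\{b})\{b} + c.0) | ··b··> m1
  m1 = a.((rec X. b.(a.(X + 0 + X\{b})\{b} + c.0)) + 0 + (rec X. b.(a.(X + 0 + X\{b})\{b} + c.0))\{b})\{b} + c.0 | ··a··> m2, ··c··> m3
  m2 = ((rec X. b.(a.(X + 0 + X\{b})\{b} + c.0)) + 0 + (rec X. b.(a.(X + 0 + X\{b})\{b} + c.0))\{b})\{b} | (no moves)
  m3 = 0 | (no moves)
Q's transition system — 3 states:
  n0 = rec X. b.a.(X + 0 + X\{b})\{b} | ··b··> n1
  n1 = a.((rec X. b.a.(X + 0 + X\{b})\{b}) + 0 + (rec X. b.a.(X + 0 + X\{b})\{b})\{b})\{b} | ··a··> n2
  n2 = ((rec X. b.a.(X + 0 + X\{b})\{b}) + 0 + (rec X. b.a.(X + 0 + X\{b})\{b})\{b})\{b} | (no moves)
Run σ = ⟨bc⟩ on P: start {m0}
  step 1 (b): {m1}
  step 2 (c): {m3}
  — P admits the full trace.
Run σ = ⟨bc⟩ on Q: start {n0}
  step 1 (b): {n1}
  step 2 (c): ∅ (Q stuck)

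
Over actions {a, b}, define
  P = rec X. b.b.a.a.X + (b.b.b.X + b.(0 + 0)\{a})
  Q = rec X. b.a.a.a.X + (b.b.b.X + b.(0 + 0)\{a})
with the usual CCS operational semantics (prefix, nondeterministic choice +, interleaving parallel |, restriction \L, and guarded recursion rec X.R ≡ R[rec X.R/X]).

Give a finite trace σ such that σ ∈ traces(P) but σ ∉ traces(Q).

bba

LTS(P): 7 reachable states
  m0 = rec X. b.b.a.a.X + (b.b.b.X + b.(0 + 0)\{a}) ⊢ --b--▸ m1, --b--▸ m2, --b--▸ m3
  m1 = (0 + 0)\{a} ⊢ (no moves)
  m2 = b.a.a.(rec X. b.b.a.a.X + (b.b.b.X + b.(0 + 0)\{a})) ⊢ --b--▸ m4
  m3 = b.b.(rec X. b.b.a.a.X + (b.b.b.X + b.(0 + 0)\{a})) ⊢ --b--▸ m5
  m4 = a.a.(rec X. b.b.a.a.X + (b.b.b.X + b.(0 + 0)\{a})) ⊢ --a--▸ m6
  m5 = b.(rec X. b.b.a.a.X + (b.b.b.X + b.(0 + 0)\{a})) ⊢ --b--▸ m0
  m6 = a.(rec X. b.b.a.a.X + (b.b.b.X + b.(0 + 0)\{a})) ⊢ --a--▸ m0
LTS(Q): 7 reachable states
  n0 = rec X. b.a.a.a.X + (b.b.b.X + b.(0 + 0)\{a}) ⊢ --b--▸ n1, --b--▸ n2, --b--▸ n3
  n1 = (0 + 0)\{a} ⊢ (no moves)
  n2 = a.a.a.(rec X. b.a.a.a.X + (b.b.b.X + b.(0 + 0)\{a})) ⊢ --a--▸ n4
  n3 = b.b.(rec X. b.a.a.a.X + (b.b.b.X + b.(0 + 0)\{a})) ⊢ --b--▸ n5
  n4 = a.a.(rec X. b.a.a.a.X + (b.b.b.X + b.(0 + 0)\{a})) ⊢ --a--▸ n6
  n5 = b.(rec X. b.a.a.a.X + (b.b.b.X + b.(0 + 0)\{a})) ⊢ --b--▸ n0
  n6 = a.(rec X. b.a.a.a.X + (b.b.b.X + b.(0 + 0)\{a})) ⊢ --a--▸ n0
Trace ⟨bba⟩ through P, begin at {m0}:
  step 1 (b): {m1, m2, m3}
  step 2 (b): {m4, m5}
  step 3 (a): {m6}
  ✓ P
Trace ⟨bba⟩ through Q, begin at {n0}:
  step 1 (b): {n1, n2, n3}
  step 2 (b): {n5}
  step 3 (a): no successor for Q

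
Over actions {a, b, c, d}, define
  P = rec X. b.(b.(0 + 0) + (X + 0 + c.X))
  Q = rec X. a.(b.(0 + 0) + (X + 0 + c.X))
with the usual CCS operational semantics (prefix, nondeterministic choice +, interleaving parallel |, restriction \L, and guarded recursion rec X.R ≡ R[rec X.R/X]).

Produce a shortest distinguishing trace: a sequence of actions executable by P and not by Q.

Reachable graph of P (3 states):
  s0 = rec X. b.(b.(0 + 0) + (X + 0 + c.X)) :: ··b··> s1
  s1 = b.(0 + 0) + ((rec X. b.(b.(0 + 0) + (X + 0 + c.X))) + 0 + c.(rec X. b.(b.(0 + 0) + (X + 0 + c.X)))) :: ··b··> s1, ··b··> s2, ··c··> s0
  s2 = 0 + 0 :: (no moves)
Reachable graph of Q (3 states):
  t0 = rec X. a.(b.(0 + 0) + (X + 0 + c.X)) :: ··a··> t1
  t1 = b.(0 + 0) + ((rec X. a.(b.(0 + 0) + (X + 0 + c.X))) + 0 + c.(rec X. a.(b.(0 + 0) + (X + 0 + c.X)))) :: ··a··> t1, ··b··> t2, ··c··> t0
  t2 = 0 + 0 :: (no moves)
Run σ = ⟨b⟩ on P: start {s0}
  [1] b ⇒ {s1}
  — P admits the full trace.
Run σ = ⟨b⟩ on Q: start {t0}
  [1] b ⇒ ∅ (Q stuck)

b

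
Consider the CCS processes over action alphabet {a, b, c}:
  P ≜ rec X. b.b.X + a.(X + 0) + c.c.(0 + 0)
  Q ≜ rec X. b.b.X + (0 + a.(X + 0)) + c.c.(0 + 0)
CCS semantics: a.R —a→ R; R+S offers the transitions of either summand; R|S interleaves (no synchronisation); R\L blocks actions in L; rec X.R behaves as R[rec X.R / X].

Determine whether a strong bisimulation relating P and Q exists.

P's transition system — 5 states:
  p0 = rec X. b.b.X + a.(X + 0) + c.c.(0 + 0) :: --a--▸ p1, --b--▸ p2, --c--▸ p3
  p1 = (rec X. b.b.X + a.(X + 0) + c.c.(0 + 0)) + 0 :: --a--▸ p1, --b--▸ p2, --c--▸ p3
  p2 = b.(rec X. b.b.X + a.(X + 0) + c.c.(0 + 0)) :: --b--▸ p0
  p3 = c.(0 + 0) :: --c--▸ p4
  p4 = 0 + 0 :: (no moves)
Q's transition system — 5 states:
  q0 = rec X. b.b.X + (0 + a.(X + 0)) + c.c.(0 + 0) :: --a--▸ q1, --b--▸ q2, --c--▸ q3
  q1 = (rec X. b.b.X + (0 + a.(X + 0)) + c.c.(0 + 0)) + 0 :: --a--▸ q1, --b--▸ q2, --c--▸ q3
  q2 = b.(rec X. b.b.X + (0 + a.(X + 0)) + c.c.(0 + 0)) :: --b--▸ q0
  q3 = c.(0 + 0) :: --c--▸ q4
  q4 = 0 + 0 :: (no moves)
Coarsest stable partition (strong bisimilarity classes):
  B0 = {p0, p1, q0, q1}
  B1 = {p2, q2}
  B2 = {p3, q3}
  B3 = {p4, q4}
p0 ∈ B0, q0 ∈ B0 → same block

bisimilar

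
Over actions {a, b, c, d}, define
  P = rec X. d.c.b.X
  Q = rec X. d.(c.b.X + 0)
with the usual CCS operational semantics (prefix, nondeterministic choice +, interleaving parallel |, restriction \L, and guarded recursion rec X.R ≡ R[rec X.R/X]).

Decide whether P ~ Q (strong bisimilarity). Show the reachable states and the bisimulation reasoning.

Reachable graph of P (3 states):
  p0 = rec X. d.c.b.X → -d-> p1
  p1 = c.b.(rec X. d.c.b.X) → -c-> p2
  p2 = b.(rec X. d.c.b.X) → -b-> p0
Reachable graph of Q (3 states):
  q0 = rec X. d.(c.b.X + 0) → -d-> q1
  q1 = c.b.(rec X. d.(c.b.X + 0)) + 0 → -c-> q2
  q2 = b.(rec X. d.(c.b.X + 0)) → -b-> q0
Partition-refinement fixed point:
  B0 = {p0, q0}
  B1 = {p1, q1}
  B2 = {p2, q2}
p0 ∈ B0, q0 ∈ B0 → same block

P ~ Q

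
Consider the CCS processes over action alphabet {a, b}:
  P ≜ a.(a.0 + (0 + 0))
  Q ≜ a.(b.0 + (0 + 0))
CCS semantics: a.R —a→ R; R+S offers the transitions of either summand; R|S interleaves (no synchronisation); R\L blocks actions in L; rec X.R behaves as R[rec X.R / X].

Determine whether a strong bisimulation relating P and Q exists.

not bisimilar

Reachable graph of P (3 states):
  p0 = a.(a.0 + (0 + 0)) :: =a=> p1
  p1 = a.0 + (0 + 0) :: =a=> p2
  p2 = 0 :: ∅
Reachable graph of Q (3 states):
  q0 = a.(b.0 + (0 + 0)) :: =a=> q1
  q1 = b.0 + (0 + 0) :: =b=> q2
  q2 = 0 :: ∅
Coarsest stable partition (strong bisimilarity classes):
  B0 = {p0}
  B1 = {p1}
  B2 = {p2, q2}
  B3 = {q0}
  B4 = {q1}
p0 ∈ B0, q0 ∈ B3 → different blocks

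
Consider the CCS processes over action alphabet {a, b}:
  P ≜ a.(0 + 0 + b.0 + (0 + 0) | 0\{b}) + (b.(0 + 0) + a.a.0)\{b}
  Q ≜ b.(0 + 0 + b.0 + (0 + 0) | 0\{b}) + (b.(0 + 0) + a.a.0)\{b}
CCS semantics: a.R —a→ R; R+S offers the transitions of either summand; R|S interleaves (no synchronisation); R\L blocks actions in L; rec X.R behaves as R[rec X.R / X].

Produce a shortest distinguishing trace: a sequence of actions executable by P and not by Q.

ab

Reachable graph of P (5 states):
  p0 = a.(0 + 0 + b.0 + (0 + 0) | 0\{b}) + (b.(0 + 0) + a.a.0)\{b} → —a→ p1, —a→ p2
  p1 = (a.0)\{b} → —a→ p3
  p2 = 0 + 0 + b.0 + (0 + 0) | 0\{b} → —b→ p4
  p3 = 0\{b} → ·
  p4 = 0 → ·
Reachable graph of Q (5 states):
  q0 = b.(0 + 0 + b.0 + (0 + 0) | 0\{b}) + (b.(0 + 0) + a.a.0)\{b} → —a→ q1, —b→ q2
  q1 = (a.0)\{b} → —a→ q3
  q2 = 0 + 0 + b.0 + (0 + 0) | 0\{b} → —b→ q4
  q3 = 0\{b} → ·
  q4 = 0 → ·
Trace ⟨ab⟩ through P, begin at {p0}:
  step 1 (a): {p1, p2}
  step 2 (b): {p4}
  ✓ P
Trace ⟨ab⟩ through Q, begin at {q0}:
  step 1 (a): {q1}
  step 2 (b): ∅ (Q stuck)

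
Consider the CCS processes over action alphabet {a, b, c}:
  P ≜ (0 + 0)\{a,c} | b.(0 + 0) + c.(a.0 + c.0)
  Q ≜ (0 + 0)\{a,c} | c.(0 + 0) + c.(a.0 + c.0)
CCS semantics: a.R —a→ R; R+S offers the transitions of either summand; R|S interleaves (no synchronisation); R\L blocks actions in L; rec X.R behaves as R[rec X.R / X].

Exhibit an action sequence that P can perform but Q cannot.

b

LTS(P): 4 reachable states
  m0 = (0 + 0)\{a,c} | b.(0 + 0) + c.(a.0 + c.0) | —b→ m1, —c→ m2
  m1 = (0 + 0)\{a,c} | (0 + 0) | ∅
  m2 = a.0 + c.0 | —a→ m3, —c→ m3
  m3 = 0 | ∅
LTS(Q): 4 reachable states
  n0 = (0 + 0)\{a,c} | c.(0 + 0) + c.(a.0 + c.0) | —c→ n1, —c→ n2
  n1 = (0 + 0)\{a,c} | (0 + 0) | ∅
  n2 = a.0 + c.0 | —a→ n3, —c→ n3
  n3 = 0 | ∅
Trace ⟨b⟩ through P, begin at {m0}:
  [1] b ⇒ {m1}
  — P admits the full trace.
Trace ⟨b⟩ through Q, begin at {n0}:
  [1] b ⇒ ∅ (Q stuck)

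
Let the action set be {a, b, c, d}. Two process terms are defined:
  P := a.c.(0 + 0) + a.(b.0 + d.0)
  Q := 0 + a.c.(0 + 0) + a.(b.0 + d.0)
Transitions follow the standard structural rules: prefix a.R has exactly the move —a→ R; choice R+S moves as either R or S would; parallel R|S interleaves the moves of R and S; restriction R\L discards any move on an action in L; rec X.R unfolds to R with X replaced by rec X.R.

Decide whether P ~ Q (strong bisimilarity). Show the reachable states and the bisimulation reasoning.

LTS(P): 5 reachable states
  m0 = a.c.(0 + 0) + a.(b.0 + d.0) | =a=> m1, =a=> m2
  m1 = b.0 + d.0 | =b=> m3, =d=> m3
  m2 = c.(0 + 0) | =c=> m4
  m3 = 0 | (no moves)
  m4 = 0 + 0 | (no moves)
LTS(Q): 5 reachable states
  n0 = 0 + a.c.(0 + 0) + a.(b.0 + d.0) | =a=> n1, =a=> n2
  n1 = b.0 + d.0 | =b=> n3, =d=> n3
  n2 = c.(0 + 0) | =c=> n4
  n3 = 0 | (no moves)
  n4 = 0 + 0 | (no moves)
Bisimilarity quotient blocks:
  B0 = {m0, n0}
  B1 = {m2, n2}
  B2 = {m3, m4, n3, n4}
  B3 = {m1, n1}
m0 ∈ B0, n0 ∈ B0 → same block

YES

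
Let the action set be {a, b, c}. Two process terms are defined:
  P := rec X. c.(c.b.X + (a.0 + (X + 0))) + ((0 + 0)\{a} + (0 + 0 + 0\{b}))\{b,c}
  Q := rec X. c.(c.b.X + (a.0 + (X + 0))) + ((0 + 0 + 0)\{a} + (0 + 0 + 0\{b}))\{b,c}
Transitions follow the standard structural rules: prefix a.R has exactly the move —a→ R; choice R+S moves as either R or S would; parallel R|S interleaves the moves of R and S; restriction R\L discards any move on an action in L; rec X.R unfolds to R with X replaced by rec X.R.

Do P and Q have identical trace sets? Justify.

P's transition system — 4 states:
  m0 = rec X. c.(c.b.X + (a.0 + (X + 0))) + ((0 + 0)\{a} + (0 + 0 + 0\{b}))\{b,c} | —c→ m1
  m1 = c.b.(rec X. c.(c.b.X + (a.0 + (X + 0))) + ((0 + 0)\{a} + (0 + 0 + 0\{b}))\{b,c}) + (a.0 + ((rec X. c.(c.b.X + (a.0 + (X + 0))) + ((0 + 0)\{a} + (0 + 0 + 0\{b}))\{b,c}) + 0)) | —a→ m2, —c→ m1, —c→ m3
  m2 = 0 | stopped
  m3 = b.(rec X. c.(c.b.X + (a.0 + (X + 0))) + ((0 + 0)\{a} + (0 + 0 + 0\{b}))\{b,c}) | —b→ m0
Q's transition system — 4 states:
  n0 = rec X. c.(c.b.X + (a.0 + (X + 0))) + ((0 + 0 + 0)\{a} + (0 + 0 + 0\{b}))\{b,c} | —c→ n1
  n1 = c.b.(rec X. c.(c.b.X + (a.0 + (X + 0))) + ((0 + 0 + 0)\{a} + (0 + 0 + 0\{b}))\{b,c}) + (a.0 + ((rec X. c.(c.b.X + (a.0 + (X + 0))) + ((0 + 0 + 0)\{a} + (0 + 0 + 0\{b}))\{b,c}) + 0)) | —a→ n2, —c→ n1, —c→ n3
  n2 = 0 | stopped
  n3 = b.(rec X. c.(c.b.X + (a.0 + (X + 0))) + ((0 + 0 + 0)\{a} + (0 + 0 + 0\{b}))\{b,c}) | —b→ n0
Coarsest stable partition (strong bisimilarity classes):
  B0 = {m0, n0}
  B1 = {m1, n1}
  B2 = {m2, n2}
  B3 = {m3, n3}
m0 ∈ B0, n0 ∈ B0 → same block
Bisimilar ⇒ trace-equivalent.

traces(P) = traces(Q)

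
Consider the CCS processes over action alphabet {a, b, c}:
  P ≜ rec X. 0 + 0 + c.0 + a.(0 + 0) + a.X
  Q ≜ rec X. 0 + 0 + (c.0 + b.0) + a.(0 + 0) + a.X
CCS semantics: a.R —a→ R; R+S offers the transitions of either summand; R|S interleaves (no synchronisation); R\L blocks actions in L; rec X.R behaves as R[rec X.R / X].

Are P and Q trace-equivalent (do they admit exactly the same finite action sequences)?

P's transition system — 3 states:
  m0 = rec X. 0 + 0 + c.0 + a.(0 + 0) + a.X ⊢ =a=> m0, =a=> m1, =c=> m2
  m1 = 0 + 0 ⊢ ·
  m2 = 0 ⊢ ·
Q's transition system — 3 states:
  n0 = rec X. 0 + 0 + (c.0 + b.0) + a.(0 + 0) + a.X ⊢ =a=> n0, =a=> n1, =b=> n2, =c=> n2
  n1 = 0 + 0 ⊢ ·
  n2 = 0 ⊢ ·
Trace ⟨b⟩ through Q, begin at {n0}:
  [1] b ⇒ {n2}
  — Q admits the full trace.
Trace ⟨b⟩ through P, begin at {m0}:
  [1] b ⇒ ∅  — P cannot continue

traces(P) ≠ traces(Q) — witness ⟨b⟩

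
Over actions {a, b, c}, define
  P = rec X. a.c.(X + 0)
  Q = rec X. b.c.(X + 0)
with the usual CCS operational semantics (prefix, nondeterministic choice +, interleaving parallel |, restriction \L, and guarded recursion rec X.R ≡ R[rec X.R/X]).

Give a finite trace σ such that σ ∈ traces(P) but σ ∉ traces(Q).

a

LTS(P): 3 reachable states
  m0 = rec X. a.c.(X + 0) has moves ··a··> m1
  m1 = c.((rec X. a.c.(X + 0)) + 0) has moves ··c··> m2
  m2 = (rec X. a.c.(X + 0)) + 0 has moves ··a··> m1
LTS(Q): 3 reachable states
  n0 = rec X. b.c.(X + 0) has moves ··b··> n1
  n1 = c.((rec X. b.c.(X + 0)) + 0) has moves ··c··> n2
  n2 = (rec X. b.c.(X + 0)) + 0 has moves ··b··> n1
Run σ = ⟨a⟩ on P: start {m0}
  after a @ step 1: {m1}
  ✓ P
Run σ = ⟨a⟩ on Q: start {n0}
  after a @ step 1: no successor for Q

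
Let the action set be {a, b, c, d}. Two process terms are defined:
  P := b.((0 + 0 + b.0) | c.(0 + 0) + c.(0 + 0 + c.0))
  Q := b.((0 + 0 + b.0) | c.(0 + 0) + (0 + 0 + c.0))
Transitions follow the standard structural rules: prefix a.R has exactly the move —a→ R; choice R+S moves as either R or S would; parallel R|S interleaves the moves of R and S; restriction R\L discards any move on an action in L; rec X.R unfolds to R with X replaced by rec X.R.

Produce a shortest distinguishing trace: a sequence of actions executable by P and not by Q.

bcc

P's transition system — 7 states:
  m0 = b.((0 + 0 + b.0) | c.(0 + 0) + c.(0 + 0 + c.0)) ⊢ --b--▸ m1
  m1 = (0 + 0 + b.0) | c.(0 + 0) + c.(0 + 0 + c.0) ⊢ --b--▸ m2, --c--▸ m3, --c--▸ m4
  m2 = 0 | c.(0 + 0) ⊢ --c--▸ m5
  m3 = (0 + 0 + b.0) | (0 + 0) ⊢ --b--▸ m5
  m4 = 0 + 0 + c.0 ⊢ --c--▸ m6
  m5 = 0 | (0 + 0) ⊢ ·
  m6 = 0 ⊢ ·
Q's transition system — 6 states:
  n0 = b.((0 + 0 + b.0) | c.(0 + 0) + (0 + 0 + c.0)) ⊢ --b--▸ n1
  n1 = (0 + 0 + b.0) | c.(0 + 0) + (0 + 0 + c.0) ⊢ --b--▸ n2, --c--▸ n3, --c--▸ n4
  n2 = 0 | c.(0 + 0) ⊢ --c--▸ n5
  n3 = (0 + 0 + b.0) | (0 + 0) ⊢ --b--▸ n5
  n4 = 0 ⊢ ·
  n5 = 0 | (0 + 0) ⊢ ·
Run σ = ⟨bcc⟩ on P: start {m0}
  [1] b ⇒ {m1}
  [2] c ⇒ {m3, m4}
  [3] c ⇒ {m6}
  — P admits the full trace.
Run σ = ⟨bcc⟩ on Q: start {n0}
  [1] b ⇒ {n1}
  [2] c ⇒ {n3, n4}
  [3] c ⇒ ∅  — Q cannot continue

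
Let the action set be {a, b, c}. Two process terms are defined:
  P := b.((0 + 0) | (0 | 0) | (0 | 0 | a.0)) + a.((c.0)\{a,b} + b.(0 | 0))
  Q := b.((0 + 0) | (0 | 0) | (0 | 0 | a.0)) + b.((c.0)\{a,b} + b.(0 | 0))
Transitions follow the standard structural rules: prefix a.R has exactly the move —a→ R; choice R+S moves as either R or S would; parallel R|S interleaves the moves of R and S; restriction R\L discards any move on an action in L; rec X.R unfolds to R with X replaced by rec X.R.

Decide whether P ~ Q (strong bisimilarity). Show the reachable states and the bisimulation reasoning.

NO

LTS(P): 6 reachable states
  u0 = b.((0 + 0) | (0 | 0) | (0 | 0 | a.0)) + a.((c.0)\{a,b} + b.(0 | 0)) → =a=> u1, =b=> u2
  u1 = (c.0)\{a,b} + b.(0 | 0) → =b=> u3, =c=> u4
  u2 = (0 + 0) | (0 | 0) | (0 | 0 | a.0) → =a=> u5
  u3 = 0 | 0 → ·
  u4 = 0\{a,b} → ·
  u5 = (0 + 0) | (0 | 0) | (0 | 0 | 0) → ·
LTS(Q): 6 reachable states
  v0 = b.((0 + 0) | (0 | 0) | (0 | 0 | a.0)) + b.((c.0)\{a,b} + b.(0 | 0)) → =b=> v1, =b=> v2
  v1 = (0 + 0) | (0 | 0) | (0 | 0 | a.0) → =a=> v3
  v2 = (c.0)\{a,b} + b.(0 | 0) → =b=> v4, =c=> v5
  v3 = (0 + 0) | (0 | 0) | (0 | 0 | 0) → ·
  v4 = 0 | 0 → ·
  v5 = 0\{a,b} → ·
Partition-refinement fixed point:
  B0 = {u0}
  B1 = {u2, v1}
  B2 = {u3, u4, u5, v3, v4, v5}
  B3 = {u1, v2}
  B4 = {v0}
u0 ∈ B0, v0 ∈ B4 → different blocks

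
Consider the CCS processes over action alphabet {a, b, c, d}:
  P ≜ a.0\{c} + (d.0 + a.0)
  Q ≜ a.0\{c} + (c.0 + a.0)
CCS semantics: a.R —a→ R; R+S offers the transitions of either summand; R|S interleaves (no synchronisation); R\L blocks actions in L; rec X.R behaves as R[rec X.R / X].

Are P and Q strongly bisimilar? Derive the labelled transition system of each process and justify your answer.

Reachable graph of P (3 states):
  u0 = a.0\{c} + (d.0 + a.0) :: -a-> u1, -a-> u2, -d-> u1
  u1 = 0 :: stopped
  u2 = 0\{c} :: stopped
Reachable graph of Q (3 states):
  v0 = a.0\{c} + (c.0 + a.0) :: -a-> v1, -a-> v2, -c-> v1
  v1 = 0 :: stopped
  v2 = 0\{c} :: stopped
Coarsest stable partition (strong bisimilarity classes):
  B0 = {u0}
  B1 = {u1, u2, v1, v2}
  B2 = {v0}
u0 ∈ B0, v0 ∈ B2 → different blocks

P ≁ Q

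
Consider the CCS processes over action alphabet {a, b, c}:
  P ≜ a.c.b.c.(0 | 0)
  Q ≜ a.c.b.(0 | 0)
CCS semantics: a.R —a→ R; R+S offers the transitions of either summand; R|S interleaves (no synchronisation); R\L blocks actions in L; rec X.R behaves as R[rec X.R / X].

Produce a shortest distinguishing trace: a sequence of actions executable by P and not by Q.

acbc

P's transition system — 5 states:
  p0 = a.c.b.c.(0 | 0) ⊢ =a=> p1
  p1 = c.b.c.(0 | 0) ⊢ =c=> p2
  p2 = b.c.(0 | 0) ⊢ =b=> p3
  p3 = c.(0 | 0) ⊢ =c=> p4
  p4 = 0 | 0 ⊢ ∅
Q's transition system — 4 states:
  q0 = a.c.b.(0 | 0) ⊢ =a=> q1
  q1 = c.b.(0 | 0) ⊢ =c=> q2
  q2 = b.(0 | 0) ⊢ =b=> q3
  q3 = 0 | 0 ⊢ ∅
Executing acbc from P (initial set {p0}):
  step 1 (a): {p1}
  step 2 (c): {p2}
  step 3 (b): {p3}
  step 4 (c): {p4}
  ✓ P
Executing acbc from Q (initial set {q0}):
  step 1 (a): {q1}
  step 2 (c): {q2}
  step 3 (b): {q3}
  step 4 (c): ∅  — Q cannot continue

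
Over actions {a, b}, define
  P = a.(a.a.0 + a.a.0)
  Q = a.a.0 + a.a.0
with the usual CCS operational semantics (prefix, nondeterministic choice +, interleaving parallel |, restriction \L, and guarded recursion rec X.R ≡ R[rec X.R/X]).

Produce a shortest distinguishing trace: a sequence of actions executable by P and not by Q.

P's transition system — 4 states:
  s0 = a.(a.a.0 + a.a.0) → ··a··> s1
  s1 = a.a.0 + a.a.0 → ··a··> s2
  s2 = a.0 → ··a··> s3
  s3 = 0 → (no moves)
Q's transition system — 3 states:
  t0 = a.a.0 + a.a.0 → ··a··> t1
  t1 = a.0 → ··a··> t2
  t2 = 0 → (no moves)
Executing aaa from P (initial set {s0}):
  after a @ step 1: {s1}
  after a @ step 2: {s2}
  after a @ step 3: {s3}
  ✓ P
Executing aaa from Q (initial set {t0}):
  after a @ step 1: {t1}
  after a @ step 2: {t2}
  after a @ step 3: no successor for Q

aaa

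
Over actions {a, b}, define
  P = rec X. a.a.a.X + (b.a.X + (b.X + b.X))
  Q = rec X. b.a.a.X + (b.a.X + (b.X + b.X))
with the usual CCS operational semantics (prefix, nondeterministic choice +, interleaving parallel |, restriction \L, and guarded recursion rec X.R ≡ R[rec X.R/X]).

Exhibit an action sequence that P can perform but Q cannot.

a

Reachable graph of P (3 states):
  u0 = rec X. a.a.a.X + (b.a.X + (b.X + b.X)) → ··a··> u1, ··b··> u0, ··b··> u2
  u1 = a.a.(rec X. a.a.a.X + (b.a.X + (b.X + b.X))) → ··a··> u2
  u2 = a.(rec X. a.a.a.X + (b.a.X + (b.X + b.X))) → ··a··> u0
Reachable graph of Q (3 states):
  v0 = rec X. b.a.a.X + (b.a.X + (b.X + b.X)) → ··b··> v0, ··b··> v1, ··b··> v2
  v1 = a.(rec X. b.a.a.X + (b.a.X + (b.X + b.X))) → ··a··> v0
  v2 = a.a.(rec X. b.a.a.X + (b.a.X + (b.X + b.X))) → ··a··> v1
Executing a from P (initial set {u0}):
  [1] a ⇒ {u1}
  P completes σ.
Executing a from Q (initial set {v0}):
  [1] a ⇒ ∅  — Q cannot continue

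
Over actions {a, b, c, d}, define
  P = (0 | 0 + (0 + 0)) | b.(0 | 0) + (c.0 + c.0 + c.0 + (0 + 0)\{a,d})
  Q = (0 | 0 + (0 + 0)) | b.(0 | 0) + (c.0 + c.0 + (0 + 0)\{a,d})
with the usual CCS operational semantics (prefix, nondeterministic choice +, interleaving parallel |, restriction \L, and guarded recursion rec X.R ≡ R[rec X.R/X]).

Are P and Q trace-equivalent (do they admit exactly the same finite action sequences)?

trace-equivalent

P's transition system — 3 states:
  s0 = (0 | 0 + (0 + 0)) | b.(0 | 0) + (c.0 + c.0 + c.0 + (0 + 0)\{a,d}) ⊢ -b-> s1, -c-> s2
  s1 = (0 | 0 + (0 + 0)) | (0 | 0) ⊢ stopped
  s2 = 0 ⊢ stopped
Q's transition system — 3 states:
  t0 = (0 | 0 + (0 + 0)) | b.(0 | 0) + (c.0 + c.0 + (0 + 0)\{a,d}) ⊢ -b-> t1, -c-> t2
  t1 = (0 | 0 + (0 + 0)) | (0 | 0) ⊢ stopped
  t2 = 0 ⊢ stopped
Partition-refinement fixed point:
  B0 = {s0, t0}
  B1 = {s1, s2, t1, t2}
s0 ∈ B0, t0 ∈ B0 → same block
Bisimilar ⇒ trace-equivalent.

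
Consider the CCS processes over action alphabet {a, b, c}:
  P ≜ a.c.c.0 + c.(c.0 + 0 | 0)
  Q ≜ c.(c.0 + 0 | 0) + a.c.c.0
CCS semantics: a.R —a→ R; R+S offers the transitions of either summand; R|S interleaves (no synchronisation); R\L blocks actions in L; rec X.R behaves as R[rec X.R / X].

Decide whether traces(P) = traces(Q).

Reachable graph of P (5 states):
  p0 = a.c.c.0 + c.(c.0 + 0 | 0) | —a→ p1, —c→ p2
  p1 = c.c.0 | —c→ p3
  p2 = c.0 + 0 | 0 | —c→ p4
  p3 = c.0 | —c→ p4
  p4 = 0 | ·
Reachable graph of Q (5 states):
  q0 = c.(c.0 + 0 | 0) + a.c.c.0 | —a→ q1, —c→ q2
  q1 = c.c.0 | —c→ q3
  q2 = c.0 + 0 | 0 | —c→ q4
  q3 = c.0 | —c→ q4
  q4 = 0 | ·
Partition-refinement fixed point:
  B0 = {p0, q0}
  B1 = {p2, p3, q2, q3}
  B2 = {p4, q4}
  B3 = {p1, q1}
p0 ∈ B0, q0 ∈ B0 → same block
Bisimilar ⇒ trace-equivalent.

trace-equivalent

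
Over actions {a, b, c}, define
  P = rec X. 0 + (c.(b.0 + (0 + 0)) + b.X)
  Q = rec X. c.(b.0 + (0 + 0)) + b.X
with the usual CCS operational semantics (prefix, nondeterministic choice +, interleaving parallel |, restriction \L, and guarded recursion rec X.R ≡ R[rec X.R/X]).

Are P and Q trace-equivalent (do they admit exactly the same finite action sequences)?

LTS(P): 3 reachable states
  s0 = rec X. 0 + (c.(b.0 + (0 + 0)) + b.X) → -b-> s0, -c-> s1
  s1 = b.0 + (0 + 0) → -b-> s2
  s2 = 0 → stopped
LTS(Q): 3 reachable states
  t0 = rec X. c.(b.0 + (0 + 0)) + b.X → -b-> t0, -c-> t1
  t1 = b.0 + (0 + 0) → -b-> t2
  t2 = 0 → stopped
Bisimilarity quotient blocks:
  B0 = {s0, t0}
  B1 = {s1, t1}
  B2 = {s2, t2}
s0 ∈ B0, t0 ∈ B0 → same block
Bisimilar ⇒ trace-equivalent.

traces(P) = traces(Q)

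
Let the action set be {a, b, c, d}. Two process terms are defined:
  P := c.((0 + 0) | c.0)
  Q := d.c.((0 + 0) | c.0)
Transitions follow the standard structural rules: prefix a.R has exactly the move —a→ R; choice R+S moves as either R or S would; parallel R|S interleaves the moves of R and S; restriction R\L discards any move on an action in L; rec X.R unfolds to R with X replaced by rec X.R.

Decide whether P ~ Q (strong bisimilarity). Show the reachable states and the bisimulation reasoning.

Reachable graph of P (3 states):
  p0 = c.((0 + 0) | c.0) → =c=> p1
  p1 = (0 + 0) | c.0 → =c=> p2
  p2 = (0 + 0) | 0 → ∅
Reachable graph of Q (4 states):
  q0 = d.c.((0 + 0) | c.0) → =d=> q1
  q1 = c.((0 + 0) | c.0) → =c=> q2
  q2 = (0 + 0) | c.0 → =c=> q3
  q3 = (0 + 0) | 0 → ∅
Partition-refinement fixed point:
  B0 = {p0, q1}
  B1 = {p1, q2}
  B2 = {p2, q3}
  B3 = {q0}
p0 ∈ B0, q0 ∈ B3 → different blocks

NO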